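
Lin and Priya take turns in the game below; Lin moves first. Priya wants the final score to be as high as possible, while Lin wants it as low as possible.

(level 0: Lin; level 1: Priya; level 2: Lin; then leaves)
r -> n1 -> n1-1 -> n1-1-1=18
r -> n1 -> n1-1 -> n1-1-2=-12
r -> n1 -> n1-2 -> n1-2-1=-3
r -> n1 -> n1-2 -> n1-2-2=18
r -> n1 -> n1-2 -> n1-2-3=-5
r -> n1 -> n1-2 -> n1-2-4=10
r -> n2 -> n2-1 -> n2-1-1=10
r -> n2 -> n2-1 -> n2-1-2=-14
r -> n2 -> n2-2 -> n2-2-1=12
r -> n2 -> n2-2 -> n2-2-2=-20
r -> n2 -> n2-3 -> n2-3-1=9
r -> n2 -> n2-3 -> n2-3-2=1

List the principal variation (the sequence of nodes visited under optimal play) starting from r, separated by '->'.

n1-1 (Lin): min(18, -12) = -12
n1-2 (Lin): min(-3, 18, -5, 10) = -5
n1 (Priya): max(-12, -5) = -5
n2-1 (Lin): min(10, -14) = -14
n2-2 (Lin): min(12, -20) = -20
n2-3 (Lin): min(9, 1) = 1
n2 (Priya): max(-14, -20, 1) = 1
r (Lin): min(-5, 1) = -5
At r, Lin picks n1 (lowest: -5).
At n1, Priya picks n1-2 (highest: -5).
At n1-2, Lin picks n1-2-3 (lowest: -5).
Terminal value -5.

r -> n1 -> n1-2 -> n1-2-3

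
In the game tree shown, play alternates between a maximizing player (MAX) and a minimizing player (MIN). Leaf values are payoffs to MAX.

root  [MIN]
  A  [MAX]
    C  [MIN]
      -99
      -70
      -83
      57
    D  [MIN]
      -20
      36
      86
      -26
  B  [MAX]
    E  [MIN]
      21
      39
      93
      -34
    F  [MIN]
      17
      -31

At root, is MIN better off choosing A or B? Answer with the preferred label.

B

C (MIN): min(-99, -70, -83, 57) = -99
D (MIN): min(-20, 36, 86, -26) = -26
A (MAX): max(-99, -26) = -26
E (MIN): min(21, 39, 93, -34) = -34
F (MIN): min(17, -31) = -31
B (MAX): max(-34, -31) = -31
MIN prefers the lower value; A=-26, B=-31. B is better since -31 < -26.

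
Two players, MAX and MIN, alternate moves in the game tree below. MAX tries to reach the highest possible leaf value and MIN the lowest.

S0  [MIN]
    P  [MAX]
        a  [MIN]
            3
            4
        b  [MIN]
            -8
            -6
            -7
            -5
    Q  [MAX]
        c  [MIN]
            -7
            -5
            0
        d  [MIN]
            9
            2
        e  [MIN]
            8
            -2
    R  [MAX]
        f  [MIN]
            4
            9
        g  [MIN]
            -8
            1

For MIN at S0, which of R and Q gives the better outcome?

f (MIN): min(4, 9) = 4
g (MIN): min(-8, 1) = -8
R (MAX): max(4, -8) = 4
c (MIN): min(-7, -5, 0) = -7
d (MIN): min(9, 2) = 2
e (MIN): min(8, -2) = -2
Q (MAX): max(-7, 2, -2) = 2
MIN prefers the lower value; R=4, Q=2. Q is better since 2 < 4.

Q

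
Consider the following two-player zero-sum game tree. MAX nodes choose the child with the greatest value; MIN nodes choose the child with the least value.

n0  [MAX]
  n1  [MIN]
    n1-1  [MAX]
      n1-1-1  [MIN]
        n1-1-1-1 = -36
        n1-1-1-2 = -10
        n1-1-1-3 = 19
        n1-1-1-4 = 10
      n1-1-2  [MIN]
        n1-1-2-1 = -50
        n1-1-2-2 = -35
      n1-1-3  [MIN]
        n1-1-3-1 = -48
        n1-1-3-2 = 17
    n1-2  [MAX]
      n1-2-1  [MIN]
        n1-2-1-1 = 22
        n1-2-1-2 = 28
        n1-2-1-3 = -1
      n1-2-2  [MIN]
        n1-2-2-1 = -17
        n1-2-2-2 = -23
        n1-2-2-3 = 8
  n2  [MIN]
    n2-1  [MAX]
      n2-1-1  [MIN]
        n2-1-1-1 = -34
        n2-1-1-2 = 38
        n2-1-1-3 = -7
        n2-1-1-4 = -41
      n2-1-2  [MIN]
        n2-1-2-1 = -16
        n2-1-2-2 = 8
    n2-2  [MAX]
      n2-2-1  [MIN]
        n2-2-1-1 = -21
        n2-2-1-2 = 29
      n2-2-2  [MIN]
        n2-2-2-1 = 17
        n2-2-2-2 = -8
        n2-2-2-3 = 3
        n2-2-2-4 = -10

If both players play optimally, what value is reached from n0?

-16

n1-1-1 (MIN): min(-36, -10, 19, 10) = -36
n1-1-2 (MIN): min(-50, -35) = -50
n1-1-3 (MIN): min(-48, 17) = -48
n1-1 (MAX): max(-36, -50, -48) = -36
n1-2-1 (MIN): min(22, 28, -1) = -1
n1-2-2 (MIN): min(-17, -23, 8) = -23
n1-2 (MAX): max(-1, -23) = -1
n1 (MIN): min(-36, -1) = -36
n2-1-1 (MIN): min(-34, 38, -7, -41) = -41
n2-1-2 (MIN): min(-16, 8) = -16
n2-1 (MAX): max(-41, -16) = -16
n2-2-1 (MIN): min(-21, 29) = -21
n2-2-2 (MIN): min(17, -8, 3, -10) = -10
n2-2 (MAX): max(-21, -10) = -10
n2 (MIN): min(-16, -10) = -16
n0 (MAX): max(-36, -16) = -16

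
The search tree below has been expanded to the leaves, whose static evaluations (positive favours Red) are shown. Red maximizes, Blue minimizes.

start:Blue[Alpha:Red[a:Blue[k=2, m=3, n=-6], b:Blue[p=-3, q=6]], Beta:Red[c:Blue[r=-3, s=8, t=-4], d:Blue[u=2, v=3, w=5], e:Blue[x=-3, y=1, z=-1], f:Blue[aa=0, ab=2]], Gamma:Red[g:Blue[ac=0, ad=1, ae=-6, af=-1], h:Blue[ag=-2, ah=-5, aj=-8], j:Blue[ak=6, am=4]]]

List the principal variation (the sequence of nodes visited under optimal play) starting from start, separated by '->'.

a (Blue): min(2, 3, -6) = -6
b (Blue): min(-3, 6) = -3
Alpha (Red): max(-6, -3) = -3
c (Blue): min(-3, 8, -4) = -4
d (Blue): min(2, 3, 5) = 2
e (Blue): min(-3, 1, -1) = -3
f (Blue): min(0, 2) = 0
Beta (Red): max(-4, 2, -3, 0) = 2
g (Blue): min(0, 1, -6, -1) = -6
h (Blue): min(-2, -5, -8) = -8
j (Blue): min(6, 4) = 4
Gamma (Red): max(-6, -8, 4) = 4
start (Blue): min(-3, 2, 4) = -3
At start, Blue picks Alpha (lowest: -3).
At Alpha, Red picks b (highest: -3).
At b, Blue picks p (lowest: -3).
Terminal value -3.

start -> Alpha -> b -> p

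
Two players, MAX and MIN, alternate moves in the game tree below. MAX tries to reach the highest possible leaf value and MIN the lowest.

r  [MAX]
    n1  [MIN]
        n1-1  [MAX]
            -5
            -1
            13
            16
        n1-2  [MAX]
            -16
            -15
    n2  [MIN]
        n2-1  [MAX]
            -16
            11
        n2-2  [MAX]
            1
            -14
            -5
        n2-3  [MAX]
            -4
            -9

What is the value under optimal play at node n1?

-15

n1-1 (MAX): max(-5, -1, 13, 16) = 16
n1-2 (MAX): max(-16, -15) = -15
n1 (MIN): min(16, -15) = -15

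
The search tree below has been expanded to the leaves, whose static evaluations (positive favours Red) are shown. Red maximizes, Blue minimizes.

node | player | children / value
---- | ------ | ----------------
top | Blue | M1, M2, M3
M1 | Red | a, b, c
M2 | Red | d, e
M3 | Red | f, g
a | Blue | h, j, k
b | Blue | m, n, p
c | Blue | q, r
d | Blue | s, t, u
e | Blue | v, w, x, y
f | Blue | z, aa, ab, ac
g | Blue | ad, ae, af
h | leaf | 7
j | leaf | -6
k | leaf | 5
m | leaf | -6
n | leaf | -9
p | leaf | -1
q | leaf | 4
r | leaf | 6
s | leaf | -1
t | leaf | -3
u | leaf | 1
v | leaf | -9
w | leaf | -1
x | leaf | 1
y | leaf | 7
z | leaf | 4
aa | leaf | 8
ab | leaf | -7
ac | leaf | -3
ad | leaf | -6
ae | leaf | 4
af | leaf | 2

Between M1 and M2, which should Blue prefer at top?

a (Blue): min(7, -6, 5) = -6
b (Blue): min(-6, -9, -1) = -9
c (Blue): min(4, 6) = 4
M1 (Red): max(-6, -9, 4) = 4
d (Blue): min(-1, -3, 1) = -3
e (Blue): min(-9, -1, 1, 7) = -9
M2 (Red): max(-3, -9) = -3
Blue prefers the lower value; M1=4, M2=-3. M2 is better since -3 < 4.

M2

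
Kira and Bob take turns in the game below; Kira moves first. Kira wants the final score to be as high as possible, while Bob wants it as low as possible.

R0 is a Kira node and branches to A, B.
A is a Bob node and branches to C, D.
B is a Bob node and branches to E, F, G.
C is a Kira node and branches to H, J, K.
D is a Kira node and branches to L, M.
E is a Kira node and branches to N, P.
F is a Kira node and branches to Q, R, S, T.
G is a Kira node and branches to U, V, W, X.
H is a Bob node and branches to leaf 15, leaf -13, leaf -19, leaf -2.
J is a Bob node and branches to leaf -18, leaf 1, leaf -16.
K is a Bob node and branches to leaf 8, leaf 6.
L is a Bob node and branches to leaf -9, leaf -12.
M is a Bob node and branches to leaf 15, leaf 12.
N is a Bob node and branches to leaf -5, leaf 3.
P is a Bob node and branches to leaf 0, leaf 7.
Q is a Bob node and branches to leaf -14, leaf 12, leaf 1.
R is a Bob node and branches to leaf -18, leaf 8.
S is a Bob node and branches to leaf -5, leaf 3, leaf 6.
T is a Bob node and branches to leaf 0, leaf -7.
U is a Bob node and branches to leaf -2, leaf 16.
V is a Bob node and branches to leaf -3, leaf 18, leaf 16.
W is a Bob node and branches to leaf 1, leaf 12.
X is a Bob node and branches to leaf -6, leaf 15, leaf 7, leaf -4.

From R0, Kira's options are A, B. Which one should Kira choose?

H (Bob): min(15, -13, -19, -2) = -19
J (Bob): min(-18, 1, -16) = -18
K (Bob): min(8, 6) = 6
C (Kira): max(-19, -18, 6) = 6
L (Bob): min(-9, -12) = -12
M (Bob): min(15, 12) = 12
D (Kira): max(-12, 12) = 12
A (Bob): min(6, 12) = 6
N (Bob): min(-5, 3) = -5
P (Bob): min(0, 7) = 0
E (Kira): max(-5, 0) = 0
Q (Bob): min(-14, 12, 1) = -14
R (Bob): min(-18, 8) = -18
S (Bob): min(-5, 3, 6) = -5
T (Bob): min(0, -7) = -7
F (Kira): max(-14, -18, -5, -7) = -5
U (Bob): min(-2, 16) = -2
V (Bob): min(-3, 18, 16) = -3
W (Bob): min(1, 12) = 1
X (Bob): min(-6, 15, 7, -4) = -6
G (Kira): max(-2, -3, 1, -6) = 1
B (Bob): min(0, -5, 1) = -5
R0 (Kira): max(6, -5) = 6
Kira at R0 wants the highest of {A=6, B=-5}, so chooses A.

A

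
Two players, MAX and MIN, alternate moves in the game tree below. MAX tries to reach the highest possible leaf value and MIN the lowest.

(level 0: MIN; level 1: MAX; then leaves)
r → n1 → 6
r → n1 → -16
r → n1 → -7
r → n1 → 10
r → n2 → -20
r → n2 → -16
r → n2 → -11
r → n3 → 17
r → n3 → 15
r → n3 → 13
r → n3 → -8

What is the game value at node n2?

-11

n2 (MAX): max(-20, -16, -11) = -11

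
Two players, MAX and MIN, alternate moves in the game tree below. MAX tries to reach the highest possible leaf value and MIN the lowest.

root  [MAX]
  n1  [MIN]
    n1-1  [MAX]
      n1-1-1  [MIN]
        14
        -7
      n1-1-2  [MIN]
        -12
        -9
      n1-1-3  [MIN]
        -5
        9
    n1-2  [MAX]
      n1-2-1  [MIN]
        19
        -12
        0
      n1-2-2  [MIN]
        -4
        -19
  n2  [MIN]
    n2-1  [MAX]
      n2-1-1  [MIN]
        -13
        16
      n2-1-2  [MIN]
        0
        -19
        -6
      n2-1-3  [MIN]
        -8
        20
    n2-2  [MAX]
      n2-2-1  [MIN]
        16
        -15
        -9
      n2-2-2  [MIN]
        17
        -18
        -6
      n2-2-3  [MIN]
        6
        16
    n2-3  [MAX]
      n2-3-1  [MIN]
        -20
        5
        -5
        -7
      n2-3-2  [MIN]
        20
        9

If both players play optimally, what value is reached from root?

-8

n1-1-1 (MIN): min(14, -7) = -7
n1-1-2 (MIN): min(-12, -9) = -12
n1-1-3 (MIN): min(-5, 9) = -5
n1-1 (MAX): max(-7, -12, -5) = -5
n1-2-1 (MIN): min(19, -12, 0) = -12
n1-2-2 (MIN): min(-4, -19) = -19
n1-2 (MAX): max(-12, -19) = -12
n1 (MIN): min(-5, -12) = -12
n2-1-1 (MIN): min(-13, 16) = -13
n2-1-2 (MIN): min(0, -19, -6) = -19
n2-1-3 (MIN): min(-8, 20) = -8
n2-1 (MAX): max(-13, -19, -8) = -8
n2-2-1 (MIN): min(16, -15, -9) = -15
n2-2-2 (MIN): min(17, -18, -6) = -18
n2-2-3 (MIN): min(6, 16) = 6
n2-2 (MAX): max(-15, -18, 6) = 6
n2-3-1 (MIN): min(-20, 5, -5, -7) = -20
n2-3-2 (MIN): min(20, 9) = 9
n2-3 (MAX): max(-20, 9) = 9
n2 (MIN): min(-8, 6, 9) = -8
root (MAX): max(-12, -8) = -8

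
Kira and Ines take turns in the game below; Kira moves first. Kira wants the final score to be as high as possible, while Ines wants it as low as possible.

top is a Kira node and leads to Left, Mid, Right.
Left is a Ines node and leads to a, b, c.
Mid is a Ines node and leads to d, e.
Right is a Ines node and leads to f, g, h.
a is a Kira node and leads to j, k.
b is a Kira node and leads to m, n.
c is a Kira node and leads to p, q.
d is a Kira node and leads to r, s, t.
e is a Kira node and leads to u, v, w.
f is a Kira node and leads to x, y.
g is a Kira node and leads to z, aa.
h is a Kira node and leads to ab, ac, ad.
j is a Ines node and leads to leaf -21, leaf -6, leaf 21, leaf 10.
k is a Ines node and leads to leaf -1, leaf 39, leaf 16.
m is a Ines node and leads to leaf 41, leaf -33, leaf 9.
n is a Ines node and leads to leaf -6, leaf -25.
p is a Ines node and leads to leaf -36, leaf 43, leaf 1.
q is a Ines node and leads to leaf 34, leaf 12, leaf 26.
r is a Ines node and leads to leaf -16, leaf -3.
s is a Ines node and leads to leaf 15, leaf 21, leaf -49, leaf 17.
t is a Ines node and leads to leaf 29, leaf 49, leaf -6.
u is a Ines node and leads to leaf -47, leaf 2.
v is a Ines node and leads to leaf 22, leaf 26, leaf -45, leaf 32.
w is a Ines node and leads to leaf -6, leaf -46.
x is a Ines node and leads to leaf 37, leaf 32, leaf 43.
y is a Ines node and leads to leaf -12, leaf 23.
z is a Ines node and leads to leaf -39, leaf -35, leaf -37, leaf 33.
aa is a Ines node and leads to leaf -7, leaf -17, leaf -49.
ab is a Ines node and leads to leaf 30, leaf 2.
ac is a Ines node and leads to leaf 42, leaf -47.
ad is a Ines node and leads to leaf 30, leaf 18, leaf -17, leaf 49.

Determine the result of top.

j (Ines): min(-21, -6, 21, 10) = -21
k (Ines): min(-1, 39, 16) = -1
a (Kira): max(-21, -1) = -1
m (Ines): min(41, -33, 9) = -33
n (Ines): min(-6, -25) = -25
b (Kira): max(-33, -25) = -25
p (Ines): min(-36, 43, 1) = -36
q (Ines): min(34, 12, 26) = 12
c (Kira): max(-36, 12) = 12
Left (Ines): min(-1, -25, 12) = -25
r (Ines): min(-16, -3) = -16
s (Ines): min(15, 21, -49, 17) = -49
t (Ines): min(29, 49, -6) = -6
d (Kira): max(-16, -49, -6) = -6
u (Ines): min(-47, 2) = -47
v (Ines): min(22, 26, -45, 32) = -45
w (Ines): min(-6, -46) = -46
e (Kira): max(-47, -45, -46) = -45
Mid (Ines): min(-6, -45) = -45
x (Ines): min(37, 32, 43) = 32
y (Ines): min(-12, 23) = -12
f (Kira): max(32, -12) = 32
z (Ines): min(-39, -35, -37, 33) = -39
aa (Ines): min(-7, -17, -49) = -49
g (Kira): max(-39, -49) = -39
ab (Ines): min(30, 2) = 2
ac (Ines): min(42, -47) = -47
ad (Ines): min(30, 18, -17, 49) = -17
h (Kira): max(2, -47, -17) = 2
Right (Ines): min(32, -39, 2) = -39
top (Kira): max(-25, -45, -39) = -25

-25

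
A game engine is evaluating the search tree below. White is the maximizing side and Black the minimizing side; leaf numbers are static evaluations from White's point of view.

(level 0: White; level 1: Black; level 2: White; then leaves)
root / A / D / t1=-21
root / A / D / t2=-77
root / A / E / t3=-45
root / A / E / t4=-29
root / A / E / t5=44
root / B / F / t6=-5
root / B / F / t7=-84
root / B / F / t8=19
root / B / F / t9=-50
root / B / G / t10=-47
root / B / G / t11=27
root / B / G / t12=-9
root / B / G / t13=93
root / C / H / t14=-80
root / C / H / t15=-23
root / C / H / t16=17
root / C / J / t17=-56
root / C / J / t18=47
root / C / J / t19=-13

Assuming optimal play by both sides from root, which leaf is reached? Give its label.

D (White): max(-21, -77) = -21
E (White): max(-45, -29, 44) = 44
A (Black): min(-21, 44) = -21
F (White): max(-5, -84, 19, -50) = 19
G (White): max(-47, 27, -9, 93) = 93
B (Black): min(19, 93) = 19
H (White): max(-80, -23, 17) = 17
J (White): max(-56, 47, -13) = 47
C (Black): min(17, 47) = 17
root (White): max(-21, 19, 17) = 19
At root, White picks B (highest: 19).
At B, Black picks F (lowest: 19).
At F, White picks t8 (highest: 19).
Terminal value 19.

t8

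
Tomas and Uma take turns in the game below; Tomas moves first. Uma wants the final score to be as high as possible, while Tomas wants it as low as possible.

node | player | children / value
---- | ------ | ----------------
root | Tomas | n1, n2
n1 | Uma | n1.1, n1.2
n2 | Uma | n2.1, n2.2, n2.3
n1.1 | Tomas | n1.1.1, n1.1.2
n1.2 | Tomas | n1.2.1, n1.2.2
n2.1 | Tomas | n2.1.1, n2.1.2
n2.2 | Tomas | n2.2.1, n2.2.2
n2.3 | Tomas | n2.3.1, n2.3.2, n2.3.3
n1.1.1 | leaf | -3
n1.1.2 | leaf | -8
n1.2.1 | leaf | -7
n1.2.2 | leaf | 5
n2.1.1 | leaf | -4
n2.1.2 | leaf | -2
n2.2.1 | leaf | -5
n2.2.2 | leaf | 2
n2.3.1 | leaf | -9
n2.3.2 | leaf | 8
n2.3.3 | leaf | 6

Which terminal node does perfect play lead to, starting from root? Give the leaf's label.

n1.1 (Tomas): min(-3, -8) = -8
n1.2 (Tomas): min(-7, 5) = -7
n1 (Uma): max(-8, -7) = -7
n2.1 (Tomas): min(-4, -2) = -4
n2.2 (Tomas): min(-5, 2) = -5
n2.3 (Tomas): min(-9, 8, 6) = -9
n2 (Uma): max(-4, -5, -9) = -4
root (Tomas): min(-7, -4) = -7
At root, Tomas picks n1 (lowest: -7).
At n1, Uma picks n1.2 (highest: -7).
At n1.2, Tomas picks n1.2.1 (lowest: -7).
Terminal value -7.

n1.2.1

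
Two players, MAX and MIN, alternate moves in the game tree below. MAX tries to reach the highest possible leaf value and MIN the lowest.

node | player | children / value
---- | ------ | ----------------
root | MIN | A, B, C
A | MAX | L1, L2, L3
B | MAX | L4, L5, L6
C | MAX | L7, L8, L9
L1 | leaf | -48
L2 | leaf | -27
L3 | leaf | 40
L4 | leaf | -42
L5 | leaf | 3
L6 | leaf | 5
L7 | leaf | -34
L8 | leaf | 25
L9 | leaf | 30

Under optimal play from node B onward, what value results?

B (MAX): max(-42, 3, 5) = 5

5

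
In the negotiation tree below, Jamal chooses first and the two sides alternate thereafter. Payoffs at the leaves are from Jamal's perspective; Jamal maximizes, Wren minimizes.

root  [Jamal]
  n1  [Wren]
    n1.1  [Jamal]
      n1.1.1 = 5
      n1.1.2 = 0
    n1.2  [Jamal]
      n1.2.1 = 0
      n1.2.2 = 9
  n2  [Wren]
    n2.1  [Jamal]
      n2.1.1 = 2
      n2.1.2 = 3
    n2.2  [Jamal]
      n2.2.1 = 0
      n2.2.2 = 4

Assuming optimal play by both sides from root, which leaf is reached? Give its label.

n1.1 (Jamal): max(5, 0) = 5
n1.2 (Jamal): max(0, 9) = 9
n1 (Wren): min(5, 9) = 5
n2.1 (Jamal): max(2, 3) = 3
n2.2 (Jamal): max(0, 4) = 4
n2 (Wren): min(3, 4) = 3
root (Jamal): max(5, 3) = 5
At root, Jamal picks n1 (highest: 5).
At n1, Wren picks n1.1 (lowest: 5).
At n1.1, Jamal picks n1.1.1 (highest: 5).
Terminal value 5.

n1.1.1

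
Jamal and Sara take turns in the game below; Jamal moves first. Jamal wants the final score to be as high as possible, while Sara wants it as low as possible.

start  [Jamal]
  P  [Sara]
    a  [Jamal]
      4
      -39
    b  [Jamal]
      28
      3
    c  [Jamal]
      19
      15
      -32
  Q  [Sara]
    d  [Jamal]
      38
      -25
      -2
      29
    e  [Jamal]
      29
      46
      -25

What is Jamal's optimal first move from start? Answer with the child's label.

Q

a (Jamal): max(4, -39) = 4
b (Jamal): max(28, 3) = 28
c (Jamal): max(19, 15, -32) = 19
P (Sara): min(4, 28, 19) = 4
d (Jamal): max(38, -25, -2, 29) = 38
e (Jamal): max(29, 46, -25) = 46
Q (Sara): min(38, 46) = 38
start (Jamal): max(4, 38) = 38
Jamal at start wants the highest of {P=4, Q=38}, so chooses Q.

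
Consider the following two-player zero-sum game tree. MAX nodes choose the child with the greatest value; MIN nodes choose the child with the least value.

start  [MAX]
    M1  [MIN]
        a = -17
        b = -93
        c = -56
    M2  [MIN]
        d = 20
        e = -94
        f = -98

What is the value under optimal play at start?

-93

M1 (MIN): min(-17, -93, -56) = -93
M2 (MIN): min(20, -94, -98) = -98
start (MAX): max(-93, -98) = -93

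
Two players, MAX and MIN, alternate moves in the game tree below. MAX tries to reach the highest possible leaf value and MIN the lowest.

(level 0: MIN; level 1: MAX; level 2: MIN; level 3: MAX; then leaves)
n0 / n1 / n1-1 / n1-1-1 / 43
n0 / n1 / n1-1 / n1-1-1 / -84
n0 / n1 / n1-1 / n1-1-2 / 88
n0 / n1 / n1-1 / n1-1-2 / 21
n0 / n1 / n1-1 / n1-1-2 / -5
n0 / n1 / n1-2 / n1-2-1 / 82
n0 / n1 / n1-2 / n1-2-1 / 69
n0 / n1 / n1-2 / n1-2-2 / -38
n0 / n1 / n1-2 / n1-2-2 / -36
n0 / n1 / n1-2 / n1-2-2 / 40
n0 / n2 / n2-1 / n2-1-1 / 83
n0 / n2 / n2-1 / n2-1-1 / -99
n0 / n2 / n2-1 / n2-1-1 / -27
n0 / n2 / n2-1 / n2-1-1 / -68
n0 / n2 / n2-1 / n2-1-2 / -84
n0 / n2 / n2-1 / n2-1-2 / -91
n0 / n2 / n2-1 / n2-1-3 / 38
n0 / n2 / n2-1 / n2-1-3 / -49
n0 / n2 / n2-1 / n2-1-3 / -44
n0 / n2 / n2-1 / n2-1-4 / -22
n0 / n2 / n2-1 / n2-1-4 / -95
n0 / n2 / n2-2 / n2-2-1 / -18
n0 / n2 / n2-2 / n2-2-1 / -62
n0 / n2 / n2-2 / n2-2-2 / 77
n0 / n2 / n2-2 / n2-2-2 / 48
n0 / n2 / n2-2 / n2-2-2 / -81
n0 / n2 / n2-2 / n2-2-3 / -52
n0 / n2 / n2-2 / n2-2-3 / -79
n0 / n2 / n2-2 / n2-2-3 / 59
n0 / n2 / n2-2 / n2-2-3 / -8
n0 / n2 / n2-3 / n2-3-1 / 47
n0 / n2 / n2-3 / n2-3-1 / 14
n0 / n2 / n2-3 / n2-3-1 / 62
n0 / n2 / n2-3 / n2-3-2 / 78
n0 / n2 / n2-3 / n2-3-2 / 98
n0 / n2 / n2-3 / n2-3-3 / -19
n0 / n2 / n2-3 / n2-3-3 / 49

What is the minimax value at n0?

43

n1-1-1 (MAX): max(43, -84) = 43
n1-1-2 (MAX): max(88, 21, -5) = 88
n1-1 (MIN): min(43, 88) = 43
n1-2-1 (MAX): max(82, 69) = 82
n1-2-2 (MAX): max(-38, -36, 40) = 40
n1-2 (MIN): min(82, 40) = 40
n1 (MAX): max(43, 40) = 43
n2-1-1 (MAX): max(83, -99, -27, -68) = 83
n2-1-2 (MAX): max(-84, -91) = -84
n2-1-3 (MAX): max(38, -49, -44) = 38
n2-1-4 (MAX): max(-22, -95) = -22
n2-1 (MIN): min(83, -84, 38, -22) = -84
n2-2-1 (MAX): max(-18, -62) = -18
n2-2-2 (MAX): max(77, 48, -81) = 77
n2-2-3 (MAX): max(-52, -79, 59, -8) = 59
n2-2 (MIN): min(-18, 77, 59) = -18
n2-3-1 (MAX): max(47, 14, 62) = 62
n2-3-2 (MAX): max(78, 98) = 98
n2-3-3 (MAX): max(-19, 49) = 49
n2-3 (MIN): min(62, 98, 49) = 49
n2 (MAX): max(-84, -18, 49) = 49
n0 (MIN): min(43, 49) = 43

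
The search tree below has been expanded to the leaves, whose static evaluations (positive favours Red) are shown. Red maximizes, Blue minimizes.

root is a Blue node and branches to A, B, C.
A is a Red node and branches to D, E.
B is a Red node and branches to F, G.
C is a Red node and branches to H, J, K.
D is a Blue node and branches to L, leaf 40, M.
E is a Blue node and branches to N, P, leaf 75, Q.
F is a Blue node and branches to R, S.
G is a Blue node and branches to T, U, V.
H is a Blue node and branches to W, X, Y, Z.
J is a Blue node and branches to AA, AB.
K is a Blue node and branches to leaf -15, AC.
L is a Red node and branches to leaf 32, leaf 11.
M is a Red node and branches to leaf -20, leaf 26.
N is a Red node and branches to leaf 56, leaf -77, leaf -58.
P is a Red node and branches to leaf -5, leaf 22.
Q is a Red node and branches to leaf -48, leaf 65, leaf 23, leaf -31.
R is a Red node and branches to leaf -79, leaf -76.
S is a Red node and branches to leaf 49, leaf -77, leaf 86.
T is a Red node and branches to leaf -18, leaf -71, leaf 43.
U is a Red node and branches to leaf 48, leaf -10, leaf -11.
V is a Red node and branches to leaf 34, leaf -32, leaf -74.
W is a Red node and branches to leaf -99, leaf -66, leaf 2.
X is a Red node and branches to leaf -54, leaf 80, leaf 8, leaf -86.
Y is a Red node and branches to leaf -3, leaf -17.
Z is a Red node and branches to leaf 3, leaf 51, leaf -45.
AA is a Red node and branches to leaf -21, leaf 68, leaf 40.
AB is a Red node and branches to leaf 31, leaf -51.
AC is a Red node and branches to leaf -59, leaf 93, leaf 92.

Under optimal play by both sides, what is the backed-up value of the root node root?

L (Red): max(32, 11) = 32
M (Red): max(-20, 26) = 26
D (Blue): min(32, 40, 26) = 26
N (Red): max(56, -77, -58) = 56
P (Red): max(-5, 22) = 22
Q (Red): max(-48, 65, 23, -31) = 65
E (Blue): min(56, 22, 75, 65) = 22
A (Red): max(26, 22) = 26
R (Red): max(-79, -76) = -76
S (Red): max(49, -77, 86) = 86
F (Blue): min(-76, 86) = -76
T (Red): max(-18, -71, 43) = 43
U (Red): max(48, -10, -11) = 48
V (Red): max(34, -32, -74) = 34
G (Blue): min(43, 48, 34) = 34
B (Red): max(-76, 34) = 34
W (Red): max(-99, -66, 2) = 2
X (Red): max(-54, 80, 8, -86) = 80
Y (Red): max(-3, -17) = -3
Z (Red): max(3, 51, -45) = 51
H (Blue): min(2, 80, -3, 51) = -3
AA (Red): max(-21, 68, 40) = 68
AB (Red): max(31, -51) = 31
J (Blue): min(68, 31) = 31
AC (Red): max(-59, 93, 92) = 93
K (Blue): min(-15, 93) = -15
C (Red): max(-3, 31, -15) = 31
root (Blue): min(26, 34, 31) = 26

26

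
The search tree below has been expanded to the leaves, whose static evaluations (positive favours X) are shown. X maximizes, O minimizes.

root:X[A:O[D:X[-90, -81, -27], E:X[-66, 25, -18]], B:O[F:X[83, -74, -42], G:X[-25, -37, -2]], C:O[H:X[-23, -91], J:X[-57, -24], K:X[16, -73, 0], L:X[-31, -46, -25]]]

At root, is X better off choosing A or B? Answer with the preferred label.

D (X): max(-90, -81, -27) = -27
E (X): max(-66, 25, -18) = 25
A (O): min(-27, 25) = -27
F (X): max(83, -74, -42) = 83
G (X): max(-25, -37, -2) = -2
B (O): min(83, -2) = -2
X prefers the higher value; A=-27, B=-2. B is better since -2 > -27.

B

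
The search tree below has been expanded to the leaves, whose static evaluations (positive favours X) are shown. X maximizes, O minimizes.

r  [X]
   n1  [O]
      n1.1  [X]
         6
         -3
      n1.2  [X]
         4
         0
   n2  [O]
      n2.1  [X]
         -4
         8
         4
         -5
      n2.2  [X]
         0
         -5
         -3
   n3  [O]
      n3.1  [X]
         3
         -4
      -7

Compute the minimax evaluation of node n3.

n3.1 (X): max(3, -4) = 3
n3 (O): min(3, -7) = -7

-7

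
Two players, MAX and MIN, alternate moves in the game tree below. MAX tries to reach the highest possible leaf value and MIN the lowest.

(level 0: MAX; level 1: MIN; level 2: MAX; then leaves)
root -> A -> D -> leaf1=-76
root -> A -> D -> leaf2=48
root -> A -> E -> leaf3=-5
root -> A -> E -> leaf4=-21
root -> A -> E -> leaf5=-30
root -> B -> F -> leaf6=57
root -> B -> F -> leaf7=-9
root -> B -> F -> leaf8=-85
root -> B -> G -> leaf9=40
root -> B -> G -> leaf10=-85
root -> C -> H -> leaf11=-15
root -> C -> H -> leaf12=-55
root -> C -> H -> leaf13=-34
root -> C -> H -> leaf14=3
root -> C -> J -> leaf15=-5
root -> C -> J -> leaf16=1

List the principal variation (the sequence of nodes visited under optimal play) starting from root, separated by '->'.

D (MAX): max(-76, 48) = 48
E (MAX): max(-5, -21, -30) = -5
A (MIN): min(48, -5) = -5
F (MAX): max(57, -9, -85) = 57
G (MAX): max(40, -85) = 40
B (MIN): min(57, 40) = 40
H (MAX): max(-15, -55, -34, 3) = 3
J (MAX): max(-5, 1) = 1
C (MIN): min(3, 1) = 1
root (MAX): max(-5, 40, 1) = 40
At root, MAX picks B (highest: 40).
At B, MIN picks G (lowest: 40).
At G, MAX picks leaf9 (highest: 40).
Terminal value 40.

root -> B -> G -> leaf9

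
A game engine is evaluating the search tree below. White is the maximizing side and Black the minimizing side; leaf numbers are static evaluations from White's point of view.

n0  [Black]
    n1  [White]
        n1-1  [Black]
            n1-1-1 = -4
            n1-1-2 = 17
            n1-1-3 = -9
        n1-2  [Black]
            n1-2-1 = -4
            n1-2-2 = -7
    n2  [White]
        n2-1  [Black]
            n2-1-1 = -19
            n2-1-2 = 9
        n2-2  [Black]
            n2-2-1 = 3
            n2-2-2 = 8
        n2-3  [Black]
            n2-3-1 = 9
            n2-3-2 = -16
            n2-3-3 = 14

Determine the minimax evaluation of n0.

-7

n1-1 (Black): min(-4, 17, -9) = -9
n1-2 (Black): min(-4, -7) = -7
n1 (White): max(-9, -7) = -7
n2-1 (Black): min(-19, 9) = -19
n2-2 (Black): min(3, 8) = 3
n2-3 (Black): min(9, -16, 14) = -16
n2 (White): max(-19, 3, -16) = 3
n0 (Black): min(-7, 3) = -7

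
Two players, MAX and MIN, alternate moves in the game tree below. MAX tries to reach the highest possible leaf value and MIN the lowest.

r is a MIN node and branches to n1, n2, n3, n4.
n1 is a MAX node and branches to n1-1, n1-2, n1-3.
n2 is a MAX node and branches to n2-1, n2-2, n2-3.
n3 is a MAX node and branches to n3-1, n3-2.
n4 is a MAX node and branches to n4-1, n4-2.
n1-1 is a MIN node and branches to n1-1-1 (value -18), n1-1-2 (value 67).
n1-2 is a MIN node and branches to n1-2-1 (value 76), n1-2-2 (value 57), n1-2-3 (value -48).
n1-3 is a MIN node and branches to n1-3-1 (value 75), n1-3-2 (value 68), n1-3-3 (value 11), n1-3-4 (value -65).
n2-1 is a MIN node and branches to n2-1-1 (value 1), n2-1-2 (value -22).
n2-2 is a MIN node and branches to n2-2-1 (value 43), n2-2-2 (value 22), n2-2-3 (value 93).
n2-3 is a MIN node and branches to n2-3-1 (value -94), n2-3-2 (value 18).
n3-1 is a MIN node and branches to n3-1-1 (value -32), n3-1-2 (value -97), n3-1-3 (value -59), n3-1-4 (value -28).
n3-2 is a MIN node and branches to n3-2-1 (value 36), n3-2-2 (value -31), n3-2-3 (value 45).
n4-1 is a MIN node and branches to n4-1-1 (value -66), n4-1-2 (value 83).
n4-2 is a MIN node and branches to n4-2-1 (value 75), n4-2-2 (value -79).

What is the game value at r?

n1-1 (MIN): min(-18, 67) = -18
n1-2 (MIN): min(76, 57, -48) = -48
n1-3 (MIN): min(75, 68, 11, -65) = -65
n1 (MAX): max(-18, -48, -65) = -18
n2-1 (MIN): min(1, -22) = -22
n2-2 (MIN): min(43, 22, 93) = 22
n2-3 (MIN): min(-94, 18) = -94
n2 (MAX): max(-22, 22, -94) = 22
n3-1 (MIN): min(-32, -97, -59, -28) = -97
n3-2 (MIN): min(36, -31, 45) = -31
n3 (MAX): max(-97, -31) = -31
n4-1 (MIN): min(-66, 83) = -66
n4-2 (MIN): min(75, -79) = -79
n4 (MAX): max(-66, -79) = -66
r (MIN): min(-18, 22, -31, -66) = -66

-66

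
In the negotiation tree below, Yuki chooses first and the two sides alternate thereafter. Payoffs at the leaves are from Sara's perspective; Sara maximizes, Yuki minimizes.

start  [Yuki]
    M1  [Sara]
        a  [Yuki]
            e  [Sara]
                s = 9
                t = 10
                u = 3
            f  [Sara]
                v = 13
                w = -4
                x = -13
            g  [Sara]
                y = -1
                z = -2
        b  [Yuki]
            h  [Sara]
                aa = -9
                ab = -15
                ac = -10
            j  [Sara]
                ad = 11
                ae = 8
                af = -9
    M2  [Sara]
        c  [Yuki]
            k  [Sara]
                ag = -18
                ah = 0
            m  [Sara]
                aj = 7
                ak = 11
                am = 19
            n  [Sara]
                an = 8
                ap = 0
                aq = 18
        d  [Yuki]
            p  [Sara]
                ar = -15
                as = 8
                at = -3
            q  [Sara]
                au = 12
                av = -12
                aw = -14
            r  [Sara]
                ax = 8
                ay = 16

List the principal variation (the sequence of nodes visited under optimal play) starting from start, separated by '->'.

e (Sara): max(9, 10, 3) = 10
f (Sara): max(13, -4, -13) = 13
g (Sara): max(-1, -2) = -1
a (Yuki): min(10, 13, -1) = -1
h (Sara): max(-9, -15, -10) = -9
j (Sara): max(11, 8, -9) = 11
b (Yuki): min(-9, 11) = -9
M1 (Sara): max(-1, -9) = -1
k (Sara): max(-18, 0) = 0
m (Sara): max(7, 11, 19) = 19
n (Sara): max(8, 0, 18) = 18
c (Yuki): min(0, 19, 18) = 0
p (Sara): max(-15, 8, -3) = 8
q (Sara): max(12, -12, -14) = 12
r (Sara): max(8, 16) = 16
d (Yuki): min(8, 12, 16) = 8
M2 (Sara): max(0, 8) = 8
start (Yuki): min(-1, 8) = -1
At start, Yuki picks M1 (lowest: -1).
At M1, Sara picks a (highest: -1).
At a, Yuki picks g (lowest: -1).
At g, Sara picks y (highest: -1).
Terminal value -1.

start -> M1 -> a -> g -> y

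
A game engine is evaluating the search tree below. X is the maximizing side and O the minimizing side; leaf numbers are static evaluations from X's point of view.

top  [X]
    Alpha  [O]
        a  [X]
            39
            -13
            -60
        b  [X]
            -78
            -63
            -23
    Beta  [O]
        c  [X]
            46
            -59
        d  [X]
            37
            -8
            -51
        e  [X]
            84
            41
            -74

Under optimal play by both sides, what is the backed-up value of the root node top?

37

a (X): max(39, -13, -60) = 39
b (X): max(-78, -63, -23) = -23
Alpha (O): min(39, -23) = -23
c (X): max(46, -59) = 46
d (X): max(37, -8, -51) = 37
e (X): max(84, 41, -74) = 84
Beta (O): min(46, 37, 84) = 37
top (X): max(-23, 37) = 37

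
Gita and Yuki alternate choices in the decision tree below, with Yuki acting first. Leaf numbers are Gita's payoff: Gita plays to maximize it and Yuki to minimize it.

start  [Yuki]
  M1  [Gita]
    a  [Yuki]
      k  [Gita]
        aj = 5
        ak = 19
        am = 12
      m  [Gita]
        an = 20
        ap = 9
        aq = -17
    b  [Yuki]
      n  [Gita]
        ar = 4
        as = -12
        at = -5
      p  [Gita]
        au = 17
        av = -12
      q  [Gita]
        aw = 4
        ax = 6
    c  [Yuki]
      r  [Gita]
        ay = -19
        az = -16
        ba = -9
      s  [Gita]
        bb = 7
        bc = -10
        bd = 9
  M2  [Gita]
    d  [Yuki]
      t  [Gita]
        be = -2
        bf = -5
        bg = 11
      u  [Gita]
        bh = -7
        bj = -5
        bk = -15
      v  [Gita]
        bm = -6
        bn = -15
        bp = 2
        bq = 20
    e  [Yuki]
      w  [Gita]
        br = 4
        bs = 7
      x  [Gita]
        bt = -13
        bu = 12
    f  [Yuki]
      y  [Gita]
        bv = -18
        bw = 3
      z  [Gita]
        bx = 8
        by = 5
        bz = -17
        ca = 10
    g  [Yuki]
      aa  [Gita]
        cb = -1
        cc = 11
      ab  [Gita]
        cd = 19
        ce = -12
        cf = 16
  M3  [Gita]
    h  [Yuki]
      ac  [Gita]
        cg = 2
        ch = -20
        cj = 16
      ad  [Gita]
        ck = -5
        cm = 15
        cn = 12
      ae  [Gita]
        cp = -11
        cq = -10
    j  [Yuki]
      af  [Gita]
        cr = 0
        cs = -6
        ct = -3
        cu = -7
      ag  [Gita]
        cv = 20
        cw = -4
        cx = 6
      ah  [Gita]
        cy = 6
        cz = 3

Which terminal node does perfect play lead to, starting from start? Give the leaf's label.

cr

k (Gita): max(5, 19, 12) = 19
m (Gita): max(20, 9, -17) = 20
a (Yuki): min(19, 20) = 19
n (Gita): max(4, -12, -5) = 4
p (Gita): max(17, -12) = 17
q (Gita): max(4, 6) = 6
b (Yuki): min(4, 17, 6) = 4
r (Gita): max(-19, -16, -9) = -9
s (Gita): max(7, -10, 9) = 9
c (Yuki): min(-9, 9) = -9
M1 (Gita): max(19, 4, -9) = 19
t (Gita): max(-2, -5, 11) = 11
u (Gita): max(-7, -5, -15) = -5
v (Gita): max(-6, -15, 2, 20) = 20
d (Yuki): min(11, -5, 20) = -5
w (Gita): max(4, 7) = 7
x (Gita): max(-13, 12) = 12
e (Yuki): min(7, 12) = 7
y (Gita): max(-18, 3) = 3
z (Gita): max(8, 5, -17, 10) = 10
f (Yuki): min(3, 10) = 3
aa (Gita): max(-1, 11) = 11
ab (Gita): max(19, -12, 16) = 19
g (Yuki): min(11, 19) = 11
M2 (Gita): max(-5, 7, 3, 11) = 11
ac (Gita): max(2, -20, 16) = 16
ad (Gita): max(-5, 15, 12) = 15
ae (Gita): max(-11, -10) = -10
h (Yuki): min(16, 15, -10) = -10
af (Gita): max(0, -6, -3, -7) = 0
ag (Gita): max(20, -4, 6) = 20
ah (Gita): max(6, 3) = 6
j (Yuki): min(0, 20, 6) = 0
M3 (Gita): max(-10, 0) = 0
start (Yuki): min(19, 11, 0) = 0
At start, Yuki picks M3 (lowest: 0).
At M3, Gita picks j (highest: 0).
At j, Yuki picks af (lowest: 0).
At af, Gita picks cr (highest: 0).
Terminal value 0.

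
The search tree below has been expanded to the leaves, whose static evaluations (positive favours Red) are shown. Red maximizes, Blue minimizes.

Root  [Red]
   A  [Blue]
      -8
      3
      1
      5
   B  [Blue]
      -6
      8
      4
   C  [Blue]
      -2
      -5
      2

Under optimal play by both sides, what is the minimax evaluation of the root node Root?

A (Blue): min(-8, 3, 1, 5) = -8
B (Blue): min(-6, 8, 4) = -6
C (Blue): min(-2, -5, 2) = -5
Root (Red): max(-8, -6, -5) = -5

-5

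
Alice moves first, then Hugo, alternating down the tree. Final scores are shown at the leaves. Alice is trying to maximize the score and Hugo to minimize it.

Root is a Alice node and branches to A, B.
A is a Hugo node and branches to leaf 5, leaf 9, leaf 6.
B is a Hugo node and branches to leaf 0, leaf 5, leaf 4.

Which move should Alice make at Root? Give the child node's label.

A (Hugo): min(5, 9, 6) = 5
B (Hugo): min(0, 5, 4) = 0
Root (Alice): max(5, 0) = 5
Alice at Root wants the highest of {A=5, B=0}, so chooses A.

A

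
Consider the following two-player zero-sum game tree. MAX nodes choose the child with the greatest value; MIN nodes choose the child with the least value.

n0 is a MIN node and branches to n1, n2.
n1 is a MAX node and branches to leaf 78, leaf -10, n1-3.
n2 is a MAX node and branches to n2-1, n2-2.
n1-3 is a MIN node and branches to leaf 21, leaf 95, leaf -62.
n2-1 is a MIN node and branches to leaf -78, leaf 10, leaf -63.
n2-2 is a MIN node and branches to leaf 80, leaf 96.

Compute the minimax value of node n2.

80

n2-1 (MIN): min(-78, 10, -63) = -78
n2-2 (MIN): min(80, 96) = 80
n2 (MAX): max(-78, 80) = 80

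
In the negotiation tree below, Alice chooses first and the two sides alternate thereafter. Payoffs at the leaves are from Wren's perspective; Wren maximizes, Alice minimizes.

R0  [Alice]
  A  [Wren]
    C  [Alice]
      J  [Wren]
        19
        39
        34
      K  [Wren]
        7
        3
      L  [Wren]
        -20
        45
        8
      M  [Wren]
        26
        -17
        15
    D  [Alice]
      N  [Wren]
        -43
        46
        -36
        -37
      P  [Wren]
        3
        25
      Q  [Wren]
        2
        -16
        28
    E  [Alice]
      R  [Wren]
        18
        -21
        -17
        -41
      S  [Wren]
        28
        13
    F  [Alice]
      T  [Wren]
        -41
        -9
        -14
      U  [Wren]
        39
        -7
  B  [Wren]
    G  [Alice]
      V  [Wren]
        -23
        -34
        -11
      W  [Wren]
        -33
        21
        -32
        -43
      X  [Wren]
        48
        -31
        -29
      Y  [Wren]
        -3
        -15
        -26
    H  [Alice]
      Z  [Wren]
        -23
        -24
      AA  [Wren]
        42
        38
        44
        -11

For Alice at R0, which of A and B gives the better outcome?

J (Wren): max(19, 39, 34) = 39
K (Wren): max(7, 3) = 7
L (Wren): max(-20, 45, 8) = 45
M (Wren): max(26, -17, 15) = 26
C (Alice): min(39, 7, 45, 26) = 7
N (Wren): max(-43, 46, -36, -37) = 46
P (Wren): max(3, 25) = 25
Q (Wren): max(2, -16, 28) = 28
D (Alice): min(46, 25, 28) = 25
R (Wren): max(18, -21, -17, -41) = 18
S (Wren): max(28, 13) = 28
E (Alice): min(18, 28) = 18
T (Wren): max(-41, -9, -14) = -9
U (Wren): max(39, -7) = 39
F (Alice): min(-9, 39) = -9
A (Wren): max(7, 25, 18, -9) = 25
V (Wren): max(-23, -34, -11) = -11
W (Wren): max(-33, 21, -32, -43) = 21
X (Wren): max(48, -31, -29) = 48
Y (Wren): max(-3, -15, -26) = -3
G (Alice): min(-11, 21, 48, -3) = -11
Z (Wren): max(-23, -24) = -23
AA (Wren): max(42, 38, 44, -11) = 44
H (Alice): min(-23, 44) = -23
B (Wren): max(-11, -23) = -11
Alice prefers the lower value; A=25, B=-11. B is better since -11 < 25.

B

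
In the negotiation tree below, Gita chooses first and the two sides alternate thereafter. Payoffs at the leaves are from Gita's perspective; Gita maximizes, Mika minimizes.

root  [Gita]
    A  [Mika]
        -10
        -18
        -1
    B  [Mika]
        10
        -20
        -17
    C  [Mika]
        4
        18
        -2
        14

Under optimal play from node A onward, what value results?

A (Mika): min(-10, -18, -1) = -18

-18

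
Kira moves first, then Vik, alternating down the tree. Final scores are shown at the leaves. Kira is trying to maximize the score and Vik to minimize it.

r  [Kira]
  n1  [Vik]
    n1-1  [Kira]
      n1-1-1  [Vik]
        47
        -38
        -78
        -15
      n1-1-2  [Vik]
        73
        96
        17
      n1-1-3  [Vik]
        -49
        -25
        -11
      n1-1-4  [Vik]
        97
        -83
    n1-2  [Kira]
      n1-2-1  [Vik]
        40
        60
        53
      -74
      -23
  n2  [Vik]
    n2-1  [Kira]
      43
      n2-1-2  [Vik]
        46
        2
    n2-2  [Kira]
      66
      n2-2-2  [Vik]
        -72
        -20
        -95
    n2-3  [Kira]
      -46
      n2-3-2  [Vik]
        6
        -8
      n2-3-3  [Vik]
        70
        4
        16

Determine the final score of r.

n1-1-1 (Vik): min(47, -38, -78, -15) = -78
n1-1-2 (Vik): min(73, 96, 17) = 17
n1-1-3 (Vik): min(-49, -25, -11) = -49
n1-1-4 (Vik): min(97, -83) = -83
n1-1 (Kira): max(-78, 17, -49, -83) = 17
n1-2-1 (Vik): min(40, 60, 53) = 40
n1-2 (Kira): max(40, -74, -23) = 40
n1 (Vik): min(17, 40) = 17
n2-1-2 (Vik): min(46, 2) = 2
n2-1 (Kira): max(43, 2) = 43
n2-2-2 (Vik): min(-72, -20, -95) = -95
n2-2 (Kira): max(66, -95) = 66
n2-3-2 (Vik): min(6, -8) = -8
n2-3-3 (Vik): min(70, 4, 16) = 4
n2-3 (Kira): max(-46, -8, 4) = 4
n2 (Vik): min(43, 66, 4) = 4
r (Kira): max(17, 4) = 17

17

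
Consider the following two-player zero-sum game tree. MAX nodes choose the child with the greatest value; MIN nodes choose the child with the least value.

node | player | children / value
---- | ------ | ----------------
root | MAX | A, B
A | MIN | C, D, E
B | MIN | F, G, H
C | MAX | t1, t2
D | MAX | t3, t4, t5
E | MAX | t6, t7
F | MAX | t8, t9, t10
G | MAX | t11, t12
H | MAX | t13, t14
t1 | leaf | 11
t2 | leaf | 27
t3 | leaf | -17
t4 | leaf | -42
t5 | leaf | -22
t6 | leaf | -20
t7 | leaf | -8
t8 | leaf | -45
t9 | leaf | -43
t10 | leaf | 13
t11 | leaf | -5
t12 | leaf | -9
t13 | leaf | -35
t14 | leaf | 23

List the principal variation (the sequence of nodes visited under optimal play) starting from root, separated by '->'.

C (MAX): max(11, 27) = 27
D (MAX): max(-17, -42, -22) = -17
E (MAX): max(-20, -8) = -8
A (MIN): min(27, -17, -8) = -17
F (MAX): max(-45, -43, 13) = 13
G (MAX): max(-5, -9) = -5
H (MAX): max(-35, 23) = 23
B (MIN): min(13, -5, 23) = -5
root (MAX): max(-17, -5) = -5
At root, MAX picks B (highest: -5).
At B, MIN picks G (lowest: -5).
At G, MAX picks t11 (highest: -5).
Terminal value -5.

root -> B -> G -> t11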